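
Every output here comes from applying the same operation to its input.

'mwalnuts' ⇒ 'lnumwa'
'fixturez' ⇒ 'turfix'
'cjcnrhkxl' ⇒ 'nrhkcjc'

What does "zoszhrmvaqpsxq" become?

In each case the input is transformed by: delete the last 2 characters, then move the first 3 characters to the end (rotate left by 3).
For "zoszhrmvaqpsxq", step one produces "zoszhrmvaqps"; step two turns that into "zhrmvaqpszos".
(Check on "cjcnrhkxl": → "cjcnrhk" → "nrhkcjc" ✓)

zhrmvaqpszos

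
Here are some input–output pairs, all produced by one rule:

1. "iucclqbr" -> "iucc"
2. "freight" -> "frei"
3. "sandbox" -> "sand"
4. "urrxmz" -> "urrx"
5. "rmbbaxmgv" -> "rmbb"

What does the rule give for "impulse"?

What's happening: keep only the first 4 characters.
So "impulse" becomes "impu".

impu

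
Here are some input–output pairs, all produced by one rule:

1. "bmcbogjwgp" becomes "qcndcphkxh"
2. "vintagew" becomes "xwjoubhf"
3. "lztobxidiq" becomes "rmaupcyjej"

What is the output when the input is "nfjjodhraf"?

gogkkpeisb

The transformation: shift every letter 1 place forward in the alphabet (wrapping around), then move the last character to the front.
"nfjjodhraf" → "ogkkpeisbg" → "gogkkpeisb".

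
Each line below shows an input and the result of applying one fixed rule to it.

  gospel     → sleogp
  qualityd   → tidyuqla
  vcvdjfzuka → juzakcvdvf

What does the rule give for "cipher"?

preich

What's happening: swap each adjacent pair of characters (1↔2, 3↔4, ...), then swap the front and back halves of the string.
Applying both steps to "cipher": "ichpre", then "preich".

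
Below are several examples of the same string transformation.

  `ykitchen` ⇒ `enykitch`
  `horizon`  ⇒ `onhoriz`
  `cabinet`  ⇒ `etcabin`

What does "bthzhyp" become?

ypbthzh

What's happening: move the last 2 characters to the front (rotate right by 2).
So "bthzhyp" becomes "ypbthzh".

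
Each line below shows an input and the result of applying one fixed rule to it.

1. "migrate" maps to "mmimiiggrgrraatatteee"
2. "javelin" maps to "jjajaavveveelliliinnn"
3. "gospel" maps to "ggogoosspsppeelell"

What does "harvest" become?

Rule — repeat every character 3 times, then swap each adjacent pair of characters (1↔2, 3↔4, ...).
"harvest" → "hhhaaarrrvvveeesssttt" → "hhahaarrvrvveesessttt".

hhahaarrvrvveesessttt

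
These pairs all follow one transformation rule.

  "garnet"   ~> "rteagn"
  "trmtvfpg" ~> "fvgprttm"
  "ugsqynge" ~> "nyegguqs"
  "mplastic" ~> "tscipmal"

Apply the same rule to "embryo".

The rule is to swap each adjacent pair of characters (1↔2, 3↔4, ...), then swap the front and back halves of the string.
For "embryo", step one produces "merboy"; step two turns that into "boymer".

boymer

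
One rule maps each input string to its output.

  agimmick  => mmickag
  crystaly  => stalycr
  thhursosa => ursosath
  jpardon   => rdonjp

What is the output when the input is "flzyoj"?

yojfl

Rule — move the first 3 characters to the end (rotate left by 3), then delete the last character.
"flzyoj" → "yojflz" → "yojfl".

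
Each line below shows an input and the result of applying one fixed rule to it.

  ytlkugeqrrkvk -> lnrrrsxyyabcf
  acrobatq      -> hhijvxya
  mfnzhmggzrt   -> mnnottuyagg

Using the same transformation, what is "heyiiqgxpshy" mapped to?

lnooppwxzeff

Looking at the pairs, the operation is to sort the characters into alphabetical order, then shift every letter 7 places forward in the alphabet (wrapping around).
For "heyiiqgxpshy", step one produces "eghhiipqsxyy"; step two turns that into "lnooppwxzeff".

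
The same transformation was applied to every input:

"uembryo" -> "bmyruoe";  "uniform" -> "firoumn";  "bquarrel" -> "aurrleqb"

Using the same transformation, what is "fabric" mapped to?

rbciaf

Each output is the input with this applied: move the first 2 characters to the end (rotate left by 2), then swap each adjacent pair of characters (1↔2, 3↔4, ...).
Working it through for "fabric": intermediate "bricfa", final "rbciaf".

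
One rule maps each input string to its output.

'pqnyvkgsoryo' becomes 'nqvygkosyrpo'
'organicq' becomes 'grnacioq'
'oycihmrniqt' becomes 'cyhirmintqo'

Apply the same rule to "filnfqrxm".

lifnrqmxf

Each output is the input with this applied: move the first character to the end, then swap each adjacent pair of characters (1↔2, 3↔4, ...).
Applying both steps to "filnfqrxm": "ilnfqrxmf", then "lifnrqmxf".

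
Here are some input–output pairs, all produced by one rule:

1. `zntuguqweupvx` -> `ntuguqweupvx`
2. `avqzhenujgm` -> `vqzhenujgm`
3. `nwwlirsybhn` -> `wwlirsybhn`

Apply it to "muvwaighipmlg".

uvwaighipmlg

The transformation: delete the first character.
Doing the same to "muvwaighipmlg": "uvwaighipmlg".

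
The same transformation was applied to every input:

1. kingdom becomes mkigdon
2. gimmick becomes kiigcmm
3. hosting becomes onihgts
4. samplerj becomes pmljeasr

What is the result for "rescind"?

The transformation: sort the characters into reverse alphabetical order, then move the first 2 characters to the end (rotate left by 2).
On "rescind": the first step gives "srniedc", and the second then gives "niedcsr".
(Check on "hosting": → "tsonihg" → "onihgts" ✓)

niedcsr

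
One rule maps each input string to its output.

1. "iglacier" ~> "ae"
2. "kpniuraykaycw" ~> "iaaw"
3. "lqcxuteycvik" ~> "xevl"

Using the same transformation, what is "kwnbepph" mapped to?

What's happening: move the first character to the end, then keep one character in every 3, starting at position 3 (positions 3rd, 6th, 9th, ...).
Starting from "kwnbepph": after the first operation, "wnbepphk"; after the second, "bp".

bp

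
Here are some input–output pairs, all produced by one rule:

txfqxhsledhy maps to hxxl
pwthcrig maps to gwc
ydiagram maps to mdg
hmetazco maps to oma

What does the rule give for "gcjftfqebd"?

ect

The pattern: keep one character in every 3, starting at position 2 (positions 2nd, 5th, 8th, ...), then move the last character to the front.
"gcjftfqebd" → "cte" → "ect".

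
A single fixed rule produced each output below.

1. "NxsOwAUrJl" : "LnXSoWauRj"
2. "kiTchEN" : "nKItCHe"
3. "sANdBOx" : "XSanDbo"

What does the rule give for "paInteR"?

The pattern: flip the case of every letter, then move the last character to the front.
On "paInteR" that produces "rPAiNTE".

rPAiNTE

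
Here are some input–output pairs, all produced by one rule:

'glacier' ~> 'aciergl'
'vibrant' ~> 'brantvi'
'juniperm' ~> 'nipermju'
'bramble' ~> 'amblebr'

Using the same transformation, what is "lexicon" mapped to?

xiconle

The transformation: move the first 2 characters to the end (rotate left by 2).
Applying that to "lexicon" gives "xiconle".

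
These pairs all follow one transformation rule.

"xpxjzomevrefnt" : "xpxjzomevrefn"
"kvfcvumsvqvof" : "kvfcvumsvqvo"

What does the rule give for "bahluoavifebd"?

In each case the input is transformed by: delete the last character.
Doing the same to "bahluoavifebd": "bahluoavifeb".

bahluoavifeb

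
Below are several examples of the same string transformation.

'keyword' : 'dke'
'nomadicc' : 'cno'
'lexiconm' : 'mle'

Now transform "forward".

Each output is the input with this applied: move the first 2 characters to the end (rotate left by 2), then keep only the last 3 characters.
For "forward" the result is "dfo".

dfo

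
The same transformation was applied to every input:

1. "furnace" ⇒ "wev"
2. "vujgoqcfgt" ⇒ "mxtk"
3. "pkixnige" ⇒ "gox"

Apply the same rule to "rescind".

itu

What's happening: shift every letter 9 places backward in the alphabet (wrapping around), then keep one character in every 3, starting at position 1 (positions 1st, 4th, 7th, ...).
"rescind" → "ivjtzeu" → "itu".
(Check on "pkixnige": → "gbzoezxv" → "gox" ✓)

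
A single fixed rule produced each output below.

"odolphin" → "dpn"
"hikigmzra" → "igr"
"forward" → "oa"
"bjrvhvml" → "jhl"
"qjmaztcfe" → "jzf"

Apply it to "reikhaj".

eh

The transformation: keep one character in every 3, starting at position 2 (positions 2nd, 5th, 8th, ...).
For "reikhaj" the result is "eh".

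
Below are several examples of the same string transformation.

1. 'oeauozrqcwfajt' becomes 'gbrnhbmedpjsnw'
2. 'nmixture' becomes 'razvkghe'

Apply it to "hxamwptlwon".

What's happening: move the last character to the front, then shift every letter 13 places forward in the alphabet (wrapping around) — i.e. ROT13.
"hxamwptlwon" → "nhxamwptlwo" → "auknzjcgyjb".

auknzjcgyjb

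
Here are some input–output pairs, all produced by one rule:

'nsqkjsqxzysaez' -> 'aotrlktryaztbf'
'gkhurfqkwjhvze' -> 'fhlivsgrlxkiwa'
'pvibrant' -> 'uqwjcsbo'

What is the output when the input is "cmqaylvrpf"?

gdnrbzmwsq

Each output is the input with this applied: move the last character to the front, then shift every letter 1 place forward in the alphabet (wrapping around).
Applying both steps to "cmqaylvrpf": "fcmqaylvrp", then "gdnrbzmwsq".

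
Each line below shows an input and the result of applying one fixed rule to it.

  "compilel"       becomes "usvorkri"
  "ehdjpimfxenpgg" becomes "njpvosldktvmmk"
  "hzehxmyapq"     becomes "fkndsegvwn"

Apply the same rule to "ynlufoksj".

traluqype

Rule — shift every letter 6 places forward in the alphabet (wrapping around), then move the first character to the end.
For "ynlufoksj", step one produces "etraluqyp"; step two turns that into "traluqype".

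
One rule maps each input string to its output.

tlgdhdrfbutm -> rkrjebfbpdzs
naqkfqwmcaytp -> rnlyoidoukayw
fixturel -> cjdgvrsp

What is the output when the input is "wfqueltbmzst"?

qrudoscjrzkx

In each case the input is transformed by: move the last 2 characters to the front (rotate right by 2), then shift every letter 2 places backward in the alphabet (wrapping around).
For "wfqueltbmzst", step one produces "stwfqueltbmz"; step two turns that into "qrudoscjrzkx".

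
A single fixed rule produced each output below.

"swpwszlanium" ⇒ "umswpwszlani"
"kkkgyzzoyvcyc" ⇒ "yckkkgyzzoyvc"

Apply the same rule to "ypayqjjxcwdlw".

lwypayqjjxcwd

In each case the input is transformed by: move the last 2 characters to the front (rotate right by 2).
On "ypayqjjxcwdlw" that produces "lwypayqjjxcwd".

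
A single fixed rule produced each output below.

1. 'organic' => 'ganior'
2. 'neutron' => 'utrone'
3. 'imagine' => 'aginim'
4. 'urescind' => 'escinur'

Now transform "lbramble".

Looking at the pairs, the operation is to delete the last character, then move the first 2 characters to the end (rotate left by 2).
On "lbramble": the first step gives "lbrambl", and the second then gives "rambllb".

rambllb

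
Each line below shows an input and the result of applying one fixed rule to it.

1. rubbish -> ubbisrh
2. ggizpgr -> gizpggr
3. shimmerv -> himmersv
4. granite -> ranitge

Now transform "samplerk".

What's happening: swap the first and last characters, then move the first character to the end.
For "samplerk", step one produces "kamplers"; step two turns that into "amplersk".
(Check on "rubbish": → "hubbisr" → "ubbisrh" ✓)

amplersk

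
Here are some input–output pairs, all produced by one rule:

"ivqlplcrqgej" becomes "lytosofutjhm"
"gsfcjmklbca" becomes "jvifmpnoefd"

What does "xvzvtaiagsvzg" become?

aycywdldjvycj

What's happening: shift every letter 3 places forward in the alphabet (wrapping around).
So "xvzvtaiagsvzg" becomes "aycywdldjvycj".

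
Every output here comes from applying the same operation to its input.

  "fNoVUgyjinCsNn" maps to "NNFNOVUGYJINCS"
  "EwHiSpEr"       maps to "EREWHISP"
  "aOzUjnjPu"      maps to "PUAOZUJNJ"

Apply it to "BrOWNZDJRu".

RUBROWNZDJ

Each output is the input with this applied: move the last 2 characters to the front (rotate right by 2), then convert every letter to uppercase.
Applying that to "BrOWNZDJRu" gives "RUBROWNZDJ".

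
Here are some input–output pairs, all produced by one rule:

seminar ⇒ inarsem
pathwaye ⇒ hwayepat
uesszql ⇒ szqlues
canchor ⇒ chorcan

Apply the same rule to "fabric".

The pattern: move the first 3 characters to the end (rotate left by 3).
For "fabric" the result is "ricfab".

ricfab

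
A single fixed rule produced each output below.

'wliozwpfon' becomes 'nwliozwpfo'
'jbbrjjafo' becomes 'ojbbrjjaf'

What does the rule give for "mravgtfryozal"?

The transformation: move the last character to the front.
Doing the same to "mravgtfryozal": "lmravgtfryoza".

lmravgtfryoza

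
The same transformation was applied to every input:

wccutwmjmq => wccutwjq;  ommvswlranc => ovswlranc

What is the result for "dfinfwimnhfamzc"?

Each output is the input with this applied: remove every "m".
On "dfinfwimnhfamzc" that produces "dfinfwinhfazc".

dfinfwinhfazc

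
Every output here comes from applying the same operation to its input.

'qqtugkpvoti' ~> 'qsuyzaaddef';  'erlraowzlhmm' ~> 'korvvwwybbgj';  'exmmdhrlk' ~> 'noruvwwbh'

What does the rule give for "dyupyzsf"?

npzceiij

Looking at the pairs, the operation is to sort the characters into alphabetical order, then shift every letter 10 places forward in the alphabet (wrapping around).
Starting from "dyupyzsf": after the first operation, "dfpsuyyz"; after the second, "npzceiij".
(Check on "erlraowzlhmm": → "aehllmmorrwz" → "korvvwwybbgj" ✓)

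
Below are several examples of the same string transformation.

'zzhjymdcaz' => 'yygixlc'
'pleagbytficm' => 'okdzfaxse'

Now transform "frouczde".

eqntb

The transformation: shift every letter 1 place backward in the alphabet (wrapping around), then delete the last 3 characters.
For "frouczde", step one produces "eqntbycd"; step two turns that into "eqntb".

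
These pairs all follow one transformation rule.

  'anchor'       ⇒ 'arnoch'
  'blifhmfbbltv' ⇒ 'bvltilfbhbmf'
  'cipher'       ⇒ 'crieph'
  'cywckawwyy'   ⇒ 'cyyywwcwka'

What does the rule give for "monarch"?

In each case the input is transformed by: take characters alternately from the front and the back (1st, last, 2nd, 2nd-last, ...).
Applying that to "monarch" gives "mhocnra".

mhocnra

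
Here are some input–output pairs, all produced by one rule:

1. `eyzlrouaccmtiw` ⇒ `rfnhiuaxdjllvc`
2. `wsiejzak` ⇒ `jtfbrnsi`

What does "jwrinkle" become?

unsfarwt

The rule is to move the last 2 characters to the front (rotate right by 2), then shift every letter 9 places forward in the alphabet (wrapping around).
For "jwrinkle" the result is "unsfarwt".
(Check on "eyzlrouaccmtiw": → "iweyzlrouaccmt" → "rfnhiuaxdjllvc" ✓)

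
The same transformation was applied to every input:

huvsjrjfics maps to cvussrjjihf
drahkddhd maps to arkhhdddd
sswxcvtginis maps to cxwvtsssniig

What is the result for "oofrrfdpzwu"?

dzwurrpooff

Each output is the input with this applied: sort the characters into reverse alphabetical order, then move the last character to the front.
"oofrrfdpzwu" → "zwurrpooffd" → "dzwurrpooff".
(Check on "huvsjrjfics": → "vussrjjihfc" → "cvussrjjihf" ✓)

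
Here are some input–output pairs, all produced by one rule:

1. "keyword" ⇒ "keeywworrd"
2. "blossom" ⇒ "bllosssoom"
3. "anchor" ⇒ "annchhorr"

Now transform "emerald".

emmerralld

The transformation: repeat every character 3 times, then keep every other character starting from the second (positions 2nd, 4th, 6th, ...).
For "emerald", step one produces "eeemmmeeerrraaalllddd"; step two turns that into "emmerralld".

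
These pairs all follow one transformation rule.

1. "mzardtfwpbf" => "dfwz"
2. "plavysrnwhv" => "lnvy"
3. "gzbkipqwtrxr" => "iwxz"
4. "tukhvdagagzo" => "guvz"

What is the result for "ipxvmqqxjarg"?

mprx

In each case the input is transformed by: keep one character in every 3, starting at position 2 (positions 2nd, 5th, 8th, ...), then sort the characters into alphabetical order.
Doing the same to "ipxvmqqxjarg": "mprx".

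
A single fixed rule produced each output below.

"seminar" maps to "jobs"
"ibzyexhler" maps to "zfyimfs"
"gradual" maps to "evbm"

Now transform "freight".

The rule is to delete the first 3 characters, then shift every letter 1 place forward in the alphabet (wrapping around).
"freight" → "ight" → "jhiu".
(Check on "seminar": → "inar" → "jobs" ✓)

jhiu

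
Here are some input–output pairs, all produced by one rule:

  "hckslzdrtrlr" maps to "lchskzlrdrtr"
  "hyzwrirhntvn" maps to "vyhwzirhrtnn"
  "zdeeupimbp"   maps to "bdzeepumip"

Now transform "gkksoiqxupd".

dkgskioxqpu

Rule — swap each adjacent pair of characters (1↔2, 3↔4, ...), then move the last character to the front.
"gkksoiqxupd" → "kgskioxqpud" → "dkgskioxqpu".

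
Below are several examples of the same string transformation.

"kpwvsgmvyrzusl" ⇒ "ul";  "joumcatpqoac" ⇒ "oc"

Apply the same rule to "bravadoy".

dy

The transformation: keep every other character starting from the second (positions 2nd, 4th, 6th, ...), then keep only the last 2 characters.
"bravadoy" → "rvdy" → "dy".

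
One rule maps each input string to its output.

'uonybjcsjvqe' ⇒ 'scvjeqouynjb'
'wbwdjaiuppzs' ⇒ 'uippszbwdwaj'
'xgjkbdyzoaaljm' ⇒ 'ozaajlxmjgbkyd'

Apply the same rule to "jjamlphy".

The transformation: swap the front and back halves of the string, then swap each adjacent pair of characters (1↔2, 3↔4, ...).
Applying both steps to "jjamlphy": "lphyjjam", then "plyhjjma".
(Check on "wbwdjaiuppzs": → "iuppzswbwdja" → "uippszbwdwaj" ✓)

plyhjjma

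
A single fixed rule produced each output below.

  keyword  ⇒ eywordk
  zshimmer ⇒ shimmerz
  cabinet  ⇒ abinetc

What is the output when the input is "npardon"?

pardonn

The rule is to move the first character to the end.
On "npardon" that produces "pardonn".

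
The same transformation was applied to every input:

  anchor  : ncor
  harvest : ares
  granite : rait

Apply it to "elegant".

lean

In each case the input is transformed by: double every character, then keep one character in every 3, starting at position 3 (positions 3rd, 6th, 9th, ...).
Doing the same to "elegant": "lean".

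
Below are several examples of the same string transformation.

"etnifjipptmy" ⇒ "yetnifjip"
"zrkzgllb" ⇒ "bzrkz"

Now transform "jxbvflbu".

ujxbv

In each case the input is transformed by: move the last character to the front, then delete the last 3 characters.
Starting from "jxbvflbu": after the first operation, "ujxbvflb"; after the second, "ujxbv".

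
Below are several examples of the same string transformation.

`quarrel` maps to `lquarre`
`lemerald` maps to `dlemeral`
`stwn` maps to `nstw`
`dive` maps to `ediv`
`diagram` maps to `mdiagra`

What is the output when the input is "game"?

egam

What's happening: move the last character to the front.
Applying that to "game" gives "egam".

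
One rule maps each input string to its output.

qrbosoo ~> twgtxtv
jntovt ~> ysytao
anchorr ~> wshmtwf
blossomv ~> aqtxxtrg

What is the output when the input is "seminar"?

The transformation: swap the first and last characters, then shift every letter 5 places forward in the alphabet (wrapping around).
For "seminar", step one produces "reminas"; step two turns that into "wjrnsfx".

wjrnsfx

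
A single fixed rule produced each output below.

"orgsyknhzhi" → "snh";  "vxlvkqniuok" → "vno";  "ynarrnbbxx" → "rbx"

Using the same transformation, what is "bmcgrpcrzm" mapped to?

The transformation: delete the first 3 characters, then keep one character in every 3, starting at position 1 (positions 1st, 4th, 7th, ...).
"bmcgrpcrzm" → "grpcrzm" → "gcm".

gcm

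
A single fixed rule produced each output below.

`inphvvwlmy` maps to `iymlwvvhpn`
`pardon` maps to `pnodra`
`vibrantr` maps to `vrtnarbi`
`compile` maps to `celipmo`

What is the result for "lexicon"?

lnocixe

Each output is the input with this applied: reverse the string, then move the last character to the front.
So "lexicon" becomes "lnocixe".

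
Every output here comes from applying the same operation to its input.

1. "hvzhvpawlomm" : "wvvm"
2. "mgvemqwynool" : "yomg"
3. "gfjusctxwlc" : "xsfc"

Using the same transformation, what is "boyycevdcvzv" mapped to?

The pattern: keep one character in every 3, starting at position 2 (positions 2nd, 5th, 8th, ...), then sort the characters into reverse alphabetical order.
For "boyycevdcvzv", step one produces "ocdz"; step two turns that into "zodc".

zodc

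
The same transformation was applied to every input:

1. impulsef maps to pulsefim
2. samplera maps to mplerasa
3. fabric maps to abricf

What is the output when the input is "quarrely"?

The transformation: move the last 2 characters to the front (rotate right by 2), then swap the front and back halves of the string.
Starting from "quarrely": after the first operation, "lyquarre"; after the second, "arrelyqu".

arrelyqu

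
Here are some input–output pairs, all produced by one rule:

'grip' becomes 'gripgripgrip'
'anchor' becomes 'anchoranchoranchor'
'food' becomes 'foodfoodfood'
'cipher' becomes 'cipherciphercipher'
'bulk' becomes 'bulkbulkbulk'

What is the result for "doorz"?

doorzdoorzdoorz

What's happening: write the whole string 3 times in a row.
On "doorz" that produces "doorzdoorzdoorz".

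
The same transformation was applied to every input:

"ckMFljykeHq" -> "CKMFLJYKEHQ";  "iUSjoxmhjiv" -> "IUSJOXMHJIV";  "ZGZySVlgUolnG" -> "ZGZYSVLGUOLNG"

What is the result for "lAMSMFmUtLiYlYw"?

The rule is to convert every letter to uppercase.
On "lAMSMFmUtLiYlYw" that produces "LAMSMFMUTLIYLYW".

LAMSMFMUTLIYLYW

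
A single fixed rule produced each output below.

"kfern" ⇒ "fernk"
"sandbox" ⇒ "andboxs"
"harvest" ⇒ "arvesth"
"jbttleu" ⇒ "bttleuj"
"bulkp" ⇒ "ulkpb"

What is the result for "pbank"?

bankp

The transformation: move the first character to the end.
For "pbank" the result is "bankp".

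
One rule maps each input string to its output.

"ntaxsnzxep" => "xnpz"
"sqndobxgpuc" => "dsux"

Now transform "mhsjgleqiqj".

jmqe

In each case the input is transformed by: keep one character in every 3, starting at position 1 (positions 1st, 4th, 7th, ...), then swap each adjacent pair of characters (1↔2, 3↔4, ...).
Working it through for "mhsjgleqiqj": intermediate "mjeq", final "jmqe".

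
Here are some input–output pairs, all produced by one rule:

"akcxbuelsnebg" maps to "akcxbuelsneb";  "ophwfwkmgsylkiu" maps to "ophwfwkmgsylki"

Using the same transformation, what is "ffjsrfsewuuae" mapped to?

Rule — delete the last character.
So "ffjsrfsewuuae" becomes "ffjsrfsewuua".

ffjsrfsewuua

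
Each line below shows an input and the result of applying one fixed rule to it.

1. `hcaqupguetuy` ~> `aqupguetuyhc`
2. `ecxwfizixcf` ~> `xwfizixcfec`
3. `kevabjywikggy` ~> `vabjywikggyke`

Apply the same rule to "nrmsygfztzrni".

msygfztzrninr

The pattern: move the first 2 characters to the end (rotate left by 2).
For "nrmsygfztzrni" the result is "msygfztzrninr".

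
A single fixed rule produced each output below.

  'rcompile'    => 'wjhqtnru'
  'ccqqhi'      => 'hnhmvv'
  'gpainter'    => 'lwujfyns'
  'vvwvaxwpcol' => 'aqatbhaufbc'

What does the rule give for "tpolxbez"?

yeujtgqc

What's happening: shift every letter 5 places forward in the alphabet (wrapping around), then take characters alternately from the front and the back (1st, last, 2nd, 2nd-last, ...).
"tpolxbez" → "yeujtgqc".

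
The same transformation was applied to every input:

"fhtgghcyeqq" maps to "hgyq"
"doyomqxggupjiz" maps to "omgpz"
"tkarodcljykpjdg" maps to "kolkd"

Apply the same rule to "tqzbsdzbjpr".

Looking at the pairs, the operation is to keep one character in every 3, starting at position 2 (positions 2nd, 5th, 8th, ...).
So "tqzbsdzbjpr" becomes "qsbr".

qsbr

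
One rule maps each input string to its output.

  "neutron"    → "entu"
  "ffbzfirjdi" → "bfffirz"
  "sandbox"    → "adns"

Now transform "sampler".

The transformation: delete the last 3 characters, then sort the characters into alphabetical order.
Working it through for "sampler": intermediate "samp", final "amps".

amps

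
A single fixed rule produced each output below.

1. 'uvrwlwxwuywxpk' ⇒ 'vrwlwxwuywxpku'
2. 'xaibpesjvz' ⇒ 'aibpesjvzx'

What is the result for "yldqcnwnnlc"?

ldqcnwnnlcy

The pattern: move the first character to the end.
So "yldqcnwnnlc" becomes "ldqcnwnnlcy".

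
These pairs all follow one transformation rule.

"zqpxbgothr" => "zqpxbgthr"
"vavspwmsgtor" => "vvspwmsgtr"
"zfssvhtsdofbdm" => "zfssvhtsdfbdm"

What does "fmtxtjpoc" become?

fmtxtjpc

Each output is the input with this applied: remove every vowel.
Doing the same to "fmtxtjpoc": "fmtxtjpc".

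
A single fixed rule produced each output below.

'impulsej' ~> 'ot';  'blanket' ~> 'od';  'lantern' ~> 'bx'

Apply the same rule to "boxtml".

What's happening: shift every letter 10 places forward in the alphabet (wrapping around), then keep only the last 2 characters.
Applying both steps to "boxtml": "lyhdwv", then "wv".

wv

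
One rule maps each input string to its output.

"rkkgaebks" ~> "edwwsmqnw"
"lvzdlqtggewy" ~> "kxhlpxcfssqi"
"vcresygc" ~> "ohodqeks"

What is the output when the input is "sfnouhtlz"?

The pattern: move the last character to the front, then shift every letter 12 places forward in the alphabet (wrapping around).
Starting from "sfnouhtlz": after the first operation, "zsfnouhtl"; after the second, "lerzagtfx".

lerzagtfx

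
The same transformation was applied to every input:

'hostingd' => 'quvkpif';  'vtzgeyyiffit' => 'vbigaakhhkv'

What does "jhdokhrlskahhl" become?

In each case the input is transformed by: shift every letter 2 places forward in the alphabet (wrapping around), then delete the first character.
Applying both steps to "jhdokhrlskahhl": "ljfqmjtnumcjjn", then "jfqmjtnumcjjn".

jfqmjtnumcjjn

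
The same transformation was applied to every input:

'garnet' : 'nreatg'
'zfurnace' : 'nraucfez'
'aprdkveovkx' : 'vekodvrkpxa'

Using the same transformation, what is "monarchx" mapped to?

In each case the input is transformed by: take characters alternately from the front and the back (1st, last, 2nd, 2nd-last, ...), then reverse the string.
"monarchx" → "racnhoxm".

racnhoxm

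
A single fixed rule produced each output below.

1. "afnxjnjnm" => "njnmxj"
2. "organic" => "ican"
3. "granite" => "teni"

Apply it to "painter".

The transformation: delete the first 3 characters, then move the first 2 characters to the end (rotate left by 2).
Working it through for "painter": intermediate "nter", final "ernt".

ernt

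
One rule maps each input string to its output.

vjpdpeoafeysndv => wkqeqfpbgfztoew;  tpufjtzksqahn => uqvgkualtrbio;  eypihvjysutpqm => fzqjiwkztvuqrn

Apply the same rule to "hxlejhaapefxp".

iymfkibbqfgyq

What's happening: shift every letter 1 place forward in the alphabet (wrapping around).
"hxlejhaapefxp" → "iymfkibbqfgyq".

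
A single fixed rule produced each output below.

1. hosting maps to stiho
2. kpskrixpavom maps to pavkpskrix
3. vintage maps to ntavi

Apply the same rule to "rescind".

The pattern: delete the last 2 characters, then move the last 3 characters to the front (rotate right by 3).
Starting from "rescind": after the first operation, "resci"; after the second, "scire".

scire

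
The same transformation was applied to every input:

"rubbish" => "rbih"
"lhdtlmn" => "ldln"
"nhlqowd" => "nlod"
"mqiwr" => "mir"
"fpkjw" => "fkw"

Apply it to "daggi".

dgi

Rule — keep every other character starting from the first (positions 1st, 3rd, 5th, ...).
Doing the same to "daggi": "dgi".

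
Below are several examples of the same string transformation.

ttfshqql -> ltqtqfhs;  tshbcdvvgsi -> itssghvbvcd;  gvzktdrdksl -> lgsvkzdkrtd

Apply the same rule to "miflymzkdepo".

ompiefdlkyzm

In each case the input is transformed by: reverse the string, then take characters alternately from the front and the back (1st, last, 2nd, 2nd-last, ...).
On "miflymzkdepo" that produces "ompiefdlkyzm".
(Check on "tshbcdvvgsi": → "isgvvdcbhst" → "itssghvbvcd" ✓)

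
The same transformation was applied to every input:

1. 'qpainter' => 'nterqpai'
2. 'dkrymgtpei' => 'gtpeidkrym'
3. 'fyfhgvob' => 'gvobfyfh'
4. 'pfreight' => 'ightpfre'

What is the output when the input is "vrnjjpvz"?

In each case the input is transformed by: swap the front and back halves of the string.
Applying that to "vrnjjpvz" gives "jpvzvrnj".

jpvzvrnj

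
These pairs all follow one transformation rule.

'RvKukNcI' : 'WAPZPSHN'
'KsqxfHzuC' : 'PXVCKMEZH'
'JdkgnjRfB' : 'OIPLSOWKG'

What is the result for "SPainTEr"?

The rule is to shift every letter 5 places forward in the alphabet (wrapping around), then convert every letter to uppercase.
Starting from "SPainTEr": after the first operation, "XUfnsYJw"; after the second, "XUFNSYJW".
(Check on "KsqxfHzuC": → "PxvckMezH" → "PXVCKMEZH" ✓)

XUFNSYJW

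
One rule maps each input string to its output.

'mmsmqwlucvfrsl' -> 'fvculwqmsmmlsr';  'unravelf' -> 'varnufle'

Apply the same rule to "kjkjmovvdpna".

dvvomjkjkanp

What's happening: move the last 3 characters to the front (rotate right by 3), then reverse the string.
For "kjkjmovvdpna", step one produces "pnakjkjmovvd"; step two turns that into "dvvomjkjkanp".
(Check on "mmsmqwlucvfrsl": → "rslmmsmqwlucvf" → "fvculwqmsmmlsr" ✓)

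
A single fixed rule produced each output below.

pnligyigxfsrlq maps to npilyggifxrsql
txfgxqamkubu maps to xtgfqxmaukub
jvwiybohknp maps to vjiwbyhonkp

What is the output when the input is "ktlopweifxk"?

The rule is to swap each adjacent pair of characters (1↔2, 3↔4, ...).
So "ktlopweifxk" becomes "tkolwpiexfk".

tkolwpiexfk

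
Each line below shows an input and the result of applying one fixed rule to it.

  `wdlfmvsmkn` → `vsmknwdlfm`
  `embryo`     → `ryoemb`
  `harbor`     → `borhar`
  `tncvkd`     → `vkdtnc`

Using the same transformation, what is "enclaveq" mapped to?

aveqencl

Each output is the input with this applied: swap the front and back halves of the string.
Doing the same to "enclaveq": "aveqencl".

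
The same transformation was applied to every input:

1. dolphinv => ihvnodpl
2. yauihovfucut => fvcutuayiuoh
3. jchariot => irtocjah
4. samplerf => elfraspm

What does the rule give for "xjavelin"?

What's happening: swap each adjacent pair of characters (1↔2, 3↔4, ...), then swap the front and back halves of the string.
"xjavelin" → "lenijxva".
(Check on "dolphinv": → "odplihvn" → "ihvnodpl" ✓)

lenijxva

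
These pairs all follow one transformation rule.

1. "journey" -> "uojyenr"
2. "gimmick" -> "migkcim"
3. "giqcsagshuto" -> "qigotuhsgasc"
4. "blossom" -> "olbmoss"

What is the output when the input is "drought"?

ordthgu

Looking at the pairs, the operation is to move the first 3 characters to the end (rotate left by 3), then reverse the string.
Applying both steps to "drought": "ughtdro", then "ordthgu".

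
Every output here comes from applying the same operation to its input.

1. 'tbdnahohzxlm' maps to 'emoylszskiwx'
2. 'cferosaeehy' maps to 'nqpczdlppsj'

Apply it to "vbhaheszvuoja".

gmslspdkgfzul

The rule is to shift every letter 11 places forward in the alphabet (wrapping around).
"vbhaheszvuoja" → "gmslspdkgfzul".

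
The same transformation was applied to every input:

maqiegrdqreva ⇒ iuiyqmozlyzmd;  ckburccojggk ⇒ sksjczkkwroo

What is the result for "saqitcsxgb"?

The transformation: move the last character to the front, then shift every letter 8 places forward in the alphabet (wrapping around).
Working it through for "saqitcsxgb": intermediate "bsaqitcsxg", final "jaiyqbkafo".

jaiyqbkafo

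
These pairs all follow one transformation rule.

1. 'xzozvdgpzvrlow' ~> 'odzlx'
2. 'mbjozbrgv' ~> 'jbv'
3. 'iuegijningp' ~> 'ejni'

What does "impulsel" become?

The transformation: move the first 2 characters to the end (rotate left by 2), then keep one character in every 3, starting at position 1 (positions 1st, 4th, 7th, ...).
Working it through for "impulsel": intermediate "pulselim", final "psi".

psi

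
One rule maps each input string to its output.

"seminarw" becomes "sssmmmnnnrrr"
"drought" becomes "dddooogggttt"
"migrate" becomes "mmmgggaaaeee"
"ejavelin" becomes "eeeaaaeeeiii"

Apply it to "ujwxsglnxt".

uuuwwwssslllxxx

The rule is to keep every other character starting from the first (positions 1st, 3rd, 5th, ...), then repeat every character 3 times.
Working it through for "ujwxsglnxt": intermediate "uwslx", final "uuuwwwssslllxxx".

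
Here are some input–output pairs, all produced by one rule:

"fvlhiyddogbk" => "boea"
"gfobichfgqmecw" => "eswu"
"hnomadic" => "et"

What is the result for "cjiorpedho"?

yfx

Rule — shift every letter 10 places backward in the alphabet (wrapping around), then keep one character in every 3, starting at position 3 (positions 3rd, 6th, 9th, ...).
On "cjiorpedho": the first step gives "szyehfutxe", and the second then gives "yfx".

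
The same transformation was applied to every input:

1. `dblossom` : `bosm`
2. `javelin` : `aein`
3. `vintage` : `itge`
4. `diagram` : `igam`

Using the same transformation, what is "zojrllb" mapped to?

orlb

What's happening: swap each adjacent pair of characters (1↔2, 3↔4, ...), then keep every other character starting from the first (positions 1st, 3rd, 5th, ...).
Working it through for "zojrllb": intermediate "ozrjllb", final "orlb".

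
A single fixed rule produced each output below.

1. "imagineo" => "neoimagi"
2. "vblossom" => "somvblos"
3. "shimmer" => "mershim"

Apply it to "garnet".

netgar

Each output is the input with this applied: move the last 3 characters to the front (rotate right by 3).
Applying that to "garnet" gives "netgar".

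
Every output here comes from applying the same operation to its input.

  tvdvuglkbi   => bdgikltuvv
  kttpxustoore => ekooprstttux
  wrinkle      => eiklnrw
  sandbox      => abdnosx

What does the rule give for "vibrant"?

In each case the input is transformed by: sort the characters into alphabetical order.
So "vibrant" becomes "abinrtv".

abinrtv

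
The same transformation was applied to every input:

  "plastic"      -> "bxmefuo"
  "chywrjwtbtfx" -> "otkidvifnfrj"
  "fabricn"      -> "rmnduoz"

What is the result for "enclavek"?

qzoxmhqw

The pattern: shift every letter 12 places forward in the alphabet (wrapping around).
Applying that to "enclavek" gives "qzoxmhqw".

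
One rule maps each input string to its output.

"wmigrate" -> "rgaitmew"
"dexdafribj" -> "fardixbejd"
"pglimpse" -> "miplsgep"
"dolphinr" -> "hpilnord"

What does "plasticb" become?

tsiaclbp

Looking at the pairs, the operation is to swap the front and back halves of the string, then take characters alternately from the front and the back (1st, last, 2nd, 2nd-last, ...).
Applying both steps to "plasticb": "ticbplas", then "tsiaclbp".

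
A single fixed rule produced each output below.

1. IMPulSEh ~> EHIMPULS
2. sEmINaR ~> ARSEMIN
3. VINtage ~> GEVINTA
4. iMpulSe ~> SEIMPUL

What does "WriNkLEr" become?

ERWRINKL

The pattern: move the last 2 characters to the front (rotate right by 2), then convert every letter to uppercase.
Working it through for "WriNkLEr": intermediate "ErWriNkL", final "ERWRINKL".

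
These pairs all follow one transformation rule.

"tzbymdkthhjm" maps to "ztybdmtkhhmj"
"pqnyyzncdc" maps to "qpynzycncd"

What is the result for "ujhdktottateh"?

judhtktoateth

What's happening: swap each adjacent pair of characters (1↔2, 3↔4, ...).
Doing the same to "ujhdktottateh": "judhtktoateth".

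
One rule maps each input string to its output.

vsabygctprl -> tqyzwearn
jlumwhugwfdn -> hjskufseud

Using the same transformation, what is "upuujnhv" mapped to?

snsshl

The transformation: shift every letter 2 places backward in the alphabet (wrapping around), then delete the last 2 characters.
"upuujnhv" → "snsshl".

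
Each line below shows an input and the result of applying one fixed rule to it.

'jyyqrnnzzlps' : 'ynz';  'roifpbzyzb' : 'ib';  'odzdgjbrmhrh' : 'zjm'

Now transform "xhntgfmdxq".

nf

The transformation: keep one character in every 3, starting at position 3 (positions 3rd, 6th, 9th, ...), then delete the last character.
Starting from "xhntgfmdxq": after the first operation, "nfx"; after the second, "nf".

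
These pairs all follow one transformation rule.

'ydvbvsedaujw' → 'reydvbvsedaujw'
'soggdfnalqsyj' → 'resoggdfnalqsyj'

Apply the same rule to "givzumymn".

The pattern: prepend "re".
Applying that to "givzumymn" gives "regivzumymn".

regivzumymn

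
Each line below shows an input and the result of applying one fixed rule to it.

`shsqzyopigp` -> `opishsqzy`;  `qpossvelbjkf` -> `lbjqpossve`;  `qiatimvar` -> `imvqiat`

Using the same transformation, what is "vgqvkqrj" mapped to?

vkqvgq

Rule — delete the last 2 characters, then move the last 3 characters to the front (rotate right by 3).
"vgqvkqrj" → "vgqvkq" → "vkqvgq".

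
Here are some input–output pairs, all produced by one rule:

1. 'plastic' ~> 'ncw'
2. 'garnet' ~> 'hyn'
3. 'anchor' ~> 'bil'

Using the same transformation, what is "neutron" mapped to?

Rule — shift every letter 6 places backward in the alphabet (wrapping around), then keep only the last 3 characters.
On "neutron": the first step gives "hyonlih", and the second then gives "lih".

lih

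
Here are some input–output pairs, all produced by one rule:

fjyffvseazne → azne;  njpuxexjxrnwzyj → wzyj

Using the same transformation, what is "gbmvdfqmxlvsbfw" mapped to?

sbfw

Rule — keep only the last 4 characters.
On "gbmvdfqmxlvsbfw" that produces "sbfw".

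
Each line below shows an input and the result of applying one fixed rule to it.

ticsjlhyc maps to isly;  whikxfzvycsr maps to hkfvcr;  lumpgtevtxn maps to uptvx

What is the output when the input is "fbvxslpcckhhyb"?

Looking at the pairs, the operation is to keep every other character starting from the second (positions 2nd, 4th, 6th, ...).
Applying that to "fbvxslpcckhhyb" gives "bxlckhb".

bxlckhb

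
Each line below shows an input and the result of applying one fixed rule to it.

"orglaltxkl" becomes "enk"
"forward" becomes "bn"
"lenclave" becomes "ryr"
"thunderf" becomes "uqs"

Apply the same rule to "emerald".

What's happening: keep one character in every 3, starting at position 2 (positions 2nd, 5th, 8th, ...), then shift every letter 13 places forward in the alphabet (wrapping around) — i.e. ROT13.
Applying both steps to "emerald": "ma", then "zn".

zn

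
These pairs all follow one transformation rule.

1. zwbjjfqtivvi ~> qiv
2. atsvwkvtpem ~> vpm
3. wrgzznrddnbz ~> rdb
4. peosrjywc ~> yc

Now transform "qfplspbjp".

bp

The transformation: keep every other character starting from the first (positions 1st, 3rd, 5th, ...), then delete the first 3 characters.
On "qfplspbjp" that produces "bp".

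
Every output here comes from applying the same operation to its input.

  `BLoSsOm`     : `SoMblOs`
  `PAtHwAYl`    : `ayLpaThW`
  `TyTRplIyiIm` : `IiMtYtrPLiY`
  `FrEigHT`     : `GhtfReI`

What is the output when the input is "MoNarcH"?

Looking at the pairs, the operation is to move the last 3 characters to the front (rotate right by 3), then flip the case of every letter.
"MoNarcH" → "rcHMoNa" → "RChmOnA".

RChmOnA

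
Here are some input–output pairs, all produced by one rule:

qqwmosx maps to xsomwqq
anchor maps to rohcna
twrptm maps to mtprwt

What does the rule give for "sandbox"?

xobdnas

The rule is to reverse the string.
Applying that to "sandbox" gives "xobdnas".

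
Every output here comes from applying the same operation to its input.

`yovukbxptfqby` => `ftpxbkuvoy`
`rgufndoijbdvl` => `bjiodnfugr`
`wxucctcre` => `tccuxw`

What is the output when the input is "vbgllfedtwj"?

In each case the input is transformed by: delete the last 3 characters, then reverse the string.
For "vbgllfedtwj", step one produces "vbgllfed"; step two turns that into "defllgbv".

defllgbv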